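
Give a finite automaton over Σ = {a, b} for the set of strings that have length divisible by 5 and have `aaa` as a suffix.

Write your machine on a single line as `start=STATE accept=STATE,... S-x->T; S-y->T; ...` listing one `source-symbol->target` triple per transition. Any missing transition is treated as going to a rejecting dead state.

Build one automaton per condition and run them in lockstep. The first has 5 states tracking the input length modulo 5; the second has 4 states tracking how much of the suffix `aaa` has currently been matched. A product state is a pair (one from each), accepting exactly when both do. After merging equivalent states the machine shrinks.
With 8 states:
        a   b  
>  q0   q1  q1 
   q1   q2  q2 
   q2   q3  q4 
   q3   q5  q6 
   q4   q6  q6 
   q5   q7  q0 
   q6   q0  q0 
 * q7   q1  q1 
(> = start, * = accepting)

start=q0; accept=q7; q0-a->q1; q0-b->q1; q1-a->q2; q1-b->q2; q2-a->q3; q2-b->q4; q3-a->q5; q3-b->q6; q4-a->q6; q4-b->q6; q5-a->q7; q5-b->q0; q6-a->q0; q6-b->q0; q7-a->q1; q7-b->q1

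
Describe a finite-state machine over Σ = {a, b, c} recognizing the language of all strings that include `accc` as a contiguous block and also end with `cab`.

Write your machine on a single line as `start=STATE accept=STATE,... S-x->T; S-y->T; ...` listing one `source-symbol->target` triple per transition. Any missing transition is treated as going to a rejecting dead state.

Handle the two conditions separately and then intersect. One (5 states) tracks whether and how much of `accc` has been seen; the other (4 states) tracks how much of the suffix `cab` has currently been matched. Each combined state is a pair, one component from each; accept when both components accept. After merging equivalent states the machine shrinks.
With 8 states:
        a   b   c  
>  S0   S1  S0  S0 
   S1   S1  S0  S2 
   S2   S1  S0  S3 
   S3   S1  S0  S4 
   S4   S5  S6  S4 
   S5   S6  S7  S4 
   S6   S6  S6  S4 
 * S7   S6  S6  S4 
(> = start, * = accepting)

start=S0; accept=S7; S0-a->S1; S0-b->S0; S0-c->S0; S1-a->S1; S1-b->S0; S1-c->S2; S2-a->S1; S2-b->S0; S2-c->S3; S3-a->S1; S3-b->S0; S3-c->S4; S4-a->S5; S4-b->S6; S4-c->S4; S5-a->S6; S5-b->S7; S5-c->S4; S6-a->S6; S6-b->S6; S6-c->S4; S7-a->S6; S7-b->S6; S7-c->S4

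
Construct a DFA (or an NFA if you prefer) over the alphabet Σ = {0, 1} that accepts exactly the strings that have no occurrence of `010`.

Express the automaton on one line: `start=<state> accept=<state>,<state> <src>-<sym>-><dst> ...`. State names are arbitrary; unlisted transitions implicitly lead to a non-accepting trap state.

This is the complement of 'contains `010`'. Use the same substring-matching states — q0 through q3 holding how much of `010` has just been matched — but flip the accepting set: everything except the trap q3 accepts.
        0   1  
>* q0   q1  q0 
 * q1   q1  q2 
 * q2   q3  q0 
   q3   q3  q3 
(> = start, * = accepting)

start=q0 accept=q0,q1,q2 q0-0->q1 q0-1->q0 q1-0->q1 q1-1->q2 q2-0->q3 q2-1->q0 q3-0->q3 q3-1->q3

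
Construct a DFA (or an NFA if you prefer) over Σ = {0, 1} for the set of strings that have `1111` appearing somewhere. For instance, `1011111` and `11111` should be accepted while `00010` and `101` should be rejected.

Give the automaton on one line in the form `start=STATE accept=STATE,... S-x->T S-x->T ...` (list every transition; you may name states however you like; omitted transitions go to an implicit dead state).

Track how much of `1111` has been matched so far: state S0 is no progress, S4 is the absorbing accept state reached once `1111` has occurred. Intermediate states record partial matches; on a mismatch, fall back to the longest reusable overlap.
A 5-state machine:
        0   1  
>  S0   S0  S1 
   S1   S0  S2 
   S2   S0  S3 
   S3   S0  S4 
 * S4   S4  S4 
(> = start, * = accepting)

start=S0 accept=S4 S0-0->S0 S0-1->S1 S1-0->S0 S1-1->S2 S2-0->S0 S2-1->S3 S3-0->S0 S3-1->S4 S4-0->S4 S4-1->S4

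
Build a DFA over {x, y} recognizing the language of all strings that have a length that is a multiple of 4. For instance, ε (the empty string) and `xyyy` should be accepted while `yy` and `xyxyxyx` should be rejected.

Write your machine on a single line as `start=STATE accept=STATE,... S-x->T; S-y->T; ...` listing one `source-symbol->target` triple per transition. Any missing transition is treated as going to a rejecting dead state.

start=S0; accept=S0; S0-x->S1; S0-y->S1; S1-x->S2; S1-y->S2; S2-x->S3; S2-y->S3; S3-x->S0; S3-y->S0

Count input length modulo 4: every symbol advances one step around the cycle S0 → S1 → S2 → S3 → S0. Accept at S0.
With 4 states:
        x   y  
>* S0   S1  S1 
   S1   S2  S2 
   S2   S3  S3 
   S3   S0  S0 
(> = start, * = accepting)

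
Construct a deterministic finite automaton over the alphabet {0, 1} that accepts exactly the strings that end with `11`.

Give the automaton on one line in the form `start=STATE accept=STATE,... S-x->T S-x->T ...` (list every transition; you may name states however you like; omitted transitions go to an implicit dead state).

start=q0 accept=q2 q0-0->q0 q0-1->q1 q1-0->q0 q1-1->q2 q2-0->q0 q2-1->q2

Remember how much of `11` the current input suffix matches. State q0 means no match yet; q1 means the last symbol is `1`; q2 means the last 2 symbols are `11`. Only q2 accepts. On a mismatch, fall back to the longest proper suffix that is still a prefix of `11`.
A 3-state machine:
        0   1  
>  q0   q0  q1 
   q1   q0  q2 
 * q2   q0  q2 
(> = start, * = accepting)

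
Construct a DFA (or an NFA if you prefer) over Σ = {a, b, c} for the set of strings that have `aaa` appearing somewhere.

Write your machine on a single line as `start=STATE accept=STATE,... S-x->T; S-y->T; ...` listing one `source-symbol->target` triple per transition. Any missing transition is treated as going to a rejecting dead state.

Track how much of `aaa` has been matched so far: state q0 is no progress, q3 is the absorbing accept state reached once `aaa` has occurred. Intermediate states record partial matches; on a mismatch, fall back to the longest reusable overlap.
4 states suffice.
        a   b   c  
>  q0   q1  q0  q0 
   q1   q2  q0  q0 
   q2   q3  q0  q0 
 * q3   q3  q3  q3 
(> = start, * = accepting)

start=q0; accept=q3; q0-a->q1; q0-b->q0; q0-c->q0; q1-a->q2; q1-b->q0; q1-c->q0; q2-a->q3; q2-b->q0; q2-c->q0; q3-a->q3; q3-b->q3; q3-c->q3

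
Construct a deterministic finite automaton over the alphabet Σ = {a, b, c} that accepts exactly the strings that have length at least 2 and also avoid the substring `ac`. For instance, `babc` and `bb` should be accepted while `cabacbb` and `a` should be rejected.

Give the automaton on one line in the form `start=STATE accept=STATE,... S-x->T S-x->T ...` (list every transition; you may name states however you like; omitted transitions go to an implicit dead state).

start=S0 accept=S3,S4,S6,S7 S0-a->S1 S0-b->S2 S0-c->S2 S1-a->S3 S1-b->S4 S1-c->S5 S2-a->S3 S2-b->S4 S2-c->S4 S3-a->S6 S3-b->S7 S3-c->S8 S4-a->S6 S4-b->S7 S4-c->S7 S5-a->S8 S5-b->S8 S5-c->S8 S6-a->S6 S6-b->S7 S6-c->S8 S7-a->S6 S7-b->S7 S7-c->S7 S8-a->S8 S8-b->S8 S8-c->S8

Handle the two conditions separately and then intersect. One (4 states) tracks the input length, saturating at 3; the other (3 states) tracks partial matches of the forbidden pattern `ac`. Each combined state is a pair, one component from each; accept when both components accept.
A 9-state machine:
        a   b   c  
>  S0   S1  S2  S2 
   S1   S3  S4  S5 
   S2   S3  S4  S4 
 * S3   S6  S7  S8 
 * S4   S6  S7  S7 
   S5   S8  S8  S8 
 * S6   S6  S7  S8 
 * S7   S6  S7  S7 
   S8   S8  S8  S8 
(> = start, * = accepting)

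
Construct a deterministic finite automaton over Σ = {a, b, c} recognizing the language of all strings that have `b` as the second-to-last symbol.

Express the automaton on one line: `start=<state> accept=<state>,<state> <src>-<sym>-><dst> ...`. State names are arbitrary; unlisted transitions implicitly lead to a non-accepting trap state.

A DFA must remember the last 2 symbols (since which symbol is second-to-last isn't known until the input ends). Use one state per possible window of the last ≤2 symbols; accept from those whose window starts with `b`.
With 13 states:
          a    b    c  
>  q0     q1   q2   q3 
   q1     q4   q5   q6 
   q2     q7   q8   q9 
   q3    q10  q11  q12 
   q4     q4   q5   q6 
   q5     q7   q8   q9 
   q6    q10  q11  q12 
 * q7     q4   q5   q6 
 * q8     q7   q8   q9 
 * q9    q10  q11  q12 
   q10    q4   q5   q6 
   q11    q7   q8   q9 
   q12   q10  q11  q12 
(> = start, * = accepting)

start=q0 accept=q7,q8,q9 q0-a->q1 q0-b->q2 q0-c->q3 q1-a->q4 q1-b->q5 q1-c->q6 q2-a->q7 q2-b->q8 q2-c->q9 q3-a->q10 q3-b->q11 q3-c->q12 q4-a->q4 q4-b->q5 q4-c->q6 q5-a->q7 q5-b->q8 q5-c->q9 q6-a->q10 q6-b->q11 q6-c->q12 q7-a->q4 q7-b->q5 q7-c->q6 q8-a->q7 q8-b->q8 q8-c->q9 q9-a->q10 q9-b->q11 q9-c->q12 q10-a->q4 q10-b->q5 q10-c->q6 q11-a->q7 q11-b->q8 q11-c->q9 q12-a->q10 q12-b->q11 q12-c->q12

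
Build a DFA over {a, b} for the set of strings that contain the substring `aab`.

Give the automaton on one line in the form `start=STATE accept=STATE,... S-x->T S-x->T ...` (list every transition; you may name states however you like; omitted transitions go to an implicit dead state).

Track how much of `aab` has been matched so far: state S0 is no progress, S3 is the absorbing accept state reached once `aab` has occurred. Intermediate states record partial matches; on a mismatch, fall back to the longest reusable overlap.
        a   b  
>  S0   S1  S0 
   S1   S2  S0 
   S2   S2  S3 
 * S3   S3  S3 
(> = start, * = accepting)

start=S0 accept=S3 S0-a->S1 S0-b->S0 S1-a->S2 S1-b->S0 S2-a->S2 S2-b->S3 S3-a->S3 S3-b->S3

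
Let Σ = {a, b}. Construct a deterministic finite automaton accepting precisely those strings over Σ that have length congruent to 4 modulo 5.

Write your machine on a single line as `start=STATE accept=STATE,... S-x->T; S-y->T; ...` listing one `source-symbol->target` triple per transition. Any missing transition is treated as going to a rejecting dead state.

start=q0; accept=q4; q0-a->q1; q0-b->q1; q1-a->q2; q1-b->q2; q2-a->q3; q2-b->q3; q3-a->q4; q3-b->q4; q4-a->q0; q4-b->q0

Only the length mod 5 matters, so use a 5-cycle: from any state, every input symbol moves to the next state, wrapping q4 back to q0. Mark q4 accepting.
        a   b  
>  q0   q1  q1 
   q1   q2  q2 
   q2   q3  q3 
   q3   q4  q4 
 * q4   q0  q0 
(> = start, * = accepting)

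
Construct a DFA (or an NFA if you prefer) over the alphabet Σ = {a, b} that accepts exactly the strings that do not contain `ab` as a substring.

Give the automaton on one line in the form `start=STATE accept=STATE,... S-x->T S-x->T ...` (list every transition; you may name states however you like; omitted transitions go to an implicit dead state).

start=S0 accept=S0,S1 S0-a->S1 S0-b->S0 S1-a->S1 S1-b->S2 S2-a->S2 S2-b->S2

This is the complement of 'contains `ab`'. Use the same substring-matching states — S0 through S2 holding how much of `ab` has just been matched — but flip the accepting set: everything except the trap S2 accepts.
A 3-state machine:
        a   b  
>* S0   S1  S0 
 * S1   S1  S2 
   S2   S2  S2 
(> = start, * = accepting)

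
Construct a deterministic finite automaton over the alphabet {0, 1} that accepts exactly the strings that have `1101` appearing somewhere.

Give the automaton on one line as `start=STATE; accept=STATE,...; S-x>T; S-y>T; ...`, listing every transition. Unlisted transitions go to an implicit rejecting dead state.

start=q0; accept=q4; q0-0>q0; q0-1>q1; q1-0>q0; q1-1>q2; q2-0>q3; q2-1>q2; q3-0>q0; q3-1>q4; q4-0>q4; q4-1>q4

Track how much of `1101` has been matched so far: state q0 is no progress, q4 is the absorbing accept state reached once `1101` has occurred. Intermediate states record partial matches; on a mismatch, fall back to the longest reusable overlap.
A 5-state machine:
        0   1  
>  q0   q0  q1 
   q1   q0  q2 
   q2   q3  q2 
   q3   q0  q4 
 * q4   q4  q4 
(> = start, * = accepting)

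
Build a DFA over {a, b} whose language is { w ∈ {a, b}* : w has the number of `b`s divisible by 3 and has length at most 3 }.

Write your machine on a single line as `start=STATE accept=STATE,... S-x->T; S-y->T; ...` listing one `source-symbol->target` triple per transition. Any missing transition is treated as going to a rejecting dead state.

start=S0; accept=S0,S1,S3,S6; S0-a->S1; S0-b->S2; S1-a->S3; S1-b->S4; S2-a->S4; S2-b->S5; S3-a->S6; S3-b->S7; S4-a->S7; S4-b->S8; S5-a->S8; S5-b->S6; S6-a->S9; S6-b->S10; S7-a->S10; S7-b->S11; S8-a->S11; S8-b->S9; S9-a->S9; S9-b->S10; S10-a->S10; S10-b->S11; S11-a->S11; S11-b->S9

Run two small machines in parallel and take their product. The first has 3 states tracking the count of `b`s modulo 3; the second has 5 states tracking the input length, saturating at 4. A product state is a pair (one from each), accepting exactly when both do.
          a    b  
>* S0     S1   S2 
 * S1     S3   S4 
   S2     S4   S5 
 * S3     S6   S7 
   S4     S7   S8 
   S5     S8   S6 
 * S6     S9  S10 
   S7    S10  S11 
   S8    S11   S9 
   S9     S9  S10 
   S10   S10  S11 
   S11   S11   S9 
(> = start, * = accepting)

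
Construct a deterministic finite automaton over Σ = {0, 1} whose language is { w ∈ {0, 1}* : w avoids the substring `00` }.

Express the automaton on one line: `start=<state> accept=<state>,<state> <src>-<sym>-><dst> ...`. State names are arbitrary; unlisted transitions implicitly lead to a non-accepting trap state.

This is the complement of 'contains `00`'. Use the same substring-matching states — S0 through S2 holding how much of `00` has just been matched — but flip the accepting set: everything except the trap S2 accepts.
        0   1  
>* S0   S1  S0 
 * S1   S2  S0 
   S2   S2  S2 
(> = start, * = accepting)

start=S0 accept=S0,S1 S0-0->S1 S0-1->S0 S1-0->S2 S1-1->S0 S2-0->S2 S2-1->S2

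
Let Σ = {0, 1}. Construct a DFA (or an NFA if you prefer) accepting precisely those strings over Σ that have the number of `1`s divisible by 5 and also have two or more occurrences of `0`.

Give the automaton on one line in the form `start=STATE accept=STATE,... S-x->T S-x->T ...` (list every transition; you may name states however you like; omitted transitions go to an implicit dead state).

Handle the two conditions separately and then intersect. One (5 states) tracks the count of `1`s modulo 5; the other (4 states) tracks the count of `0`s, saturating at 3. Each combined state is a pair, one component from each; accept when both components accept. Minimizing collapses redundant product states.
A 15-state machine:
          0    1  
>  q0     q1   q2 
   q1     q3   q4 
   q2     q4   q5 
 * q3     q3   q6 
   q4     q6   q7 
   q5     q7   q8 
   q6     q6   q9 
   q7     q9  q10 
   q8    q10  q11 
   q9     q9  q12 
   q10   q12  q13 
   q11   q13   q0 
   q12   q12  q14 
   q13   q14   q1 
   q14   q14   q3 
(> = start, * = accepting)

start=q0 accept=q3 q0-0->q1 q0-1->q2 q1-0->q3 q1-1->q4 q2-0->q4 q2-1->q5 q3-0->q3 q3-1->q6 q4-0->q6 q4-1->q7 q5-0->q7 q5-1->q8 q6-0->q6 q6-1->q9 q7-0->q9 q7-1->q10 q8-0->q10 q8-1->q11 q9-0->q9 q9-1->q12 q10-0->q12 q10-1->q13 q11-0->q13 q11-1->q0 q12-0->q12 q12-1->q14 q13-0->q14 q13-1->q1 q14-0->q14 q14-1->q3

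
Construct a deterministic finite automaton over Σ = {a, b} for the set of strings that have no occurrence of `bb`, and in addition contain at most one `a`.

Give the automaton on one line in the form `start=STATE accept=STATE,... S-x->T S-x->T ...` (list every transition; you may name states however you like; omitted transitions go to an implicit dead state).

Handle the two conditions separately and then intersect. The first has 3 states tracking partial matches of the forbidden pattern `bb`; the second has 3 states tracking the count of `a`s, saturating at 2. A product state is a pair (one from each), accepting exactly when both do.
9 states suffice.
        a   b  
>* q0   q1  q2 
 * q1   q3  q4 
 * q2   q1  q5 
   q3   q3  q6 
 * q4   q3  q7 
   q5   q7  q5 
   q6   q3  q8 
   q7   q8  q7 
   q8   q8  q8 
(> = start, * = accepting)

start=q0 accept=q0,q1,q2,q4 q0-a->q1 q0-b->q2 q1-a->q3 q1-b->q4 q2-a->q1 q2-b->q5 q3-a->q3 q3-b->q6 q4-a->q3 q4-b->q7 q5-a->q7 q5-b->q5 q6-a->q3 q6-b->q8 q7-a->q8 q7-b->q7 q8-a->q8 q8-b->q8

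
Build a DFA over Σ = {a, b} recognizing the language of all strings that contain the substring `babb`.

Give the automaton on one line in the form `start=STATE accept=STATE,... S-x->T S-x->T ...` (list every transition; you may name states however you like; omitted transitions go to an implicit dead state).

Track how much of `babb` has been matched so far: state S0 is no progress, S4 is the absorbing accept state reached once `babb` has occurred. Intermediate states record partial matches; on a mismatch, fall back to the longest reusable overlap.
        a   b  
>  S0   S0  S1 
   S1   S2  S1 
   S2   S0  S3 
   S3   S2  S4 
 * S4   S4  S4 
(> = start, * = accepting)

start=S0 accept=S4 S0-a->S0 S0-b->S1 S1-a->S2 S1-b->S1 S2-a->S0 S2-b->S3 S3-a->S2 S3-b->S4 S4-a->S4 S4-b->S4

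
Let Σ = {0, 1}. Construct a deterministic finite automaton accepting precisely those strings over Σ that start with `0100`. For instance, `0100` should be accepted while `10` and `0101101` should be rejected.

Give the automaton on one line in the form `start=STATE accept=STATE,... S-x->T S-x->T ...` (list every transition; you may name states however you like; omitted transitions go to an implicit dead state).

start=A accept=E A-0->B A-1->F B-0->F B-1->C C-0->D C-1->F D-0->E D-1->F E-0->E E-1->E F-0->F F-1->F

Walk along `0100` while the input agrees: from A take `0` to B, and so on. Any deviation drops to the rejecting sink F. Once E is reached the prefix is confirmed and every continuation is accepted.
       0  1 
>  A   B  F 
   B   F  C 
   C   D  F 
   D   E  F 
 * E   E  E 
   F   F  F 
(> = start, * = accepting)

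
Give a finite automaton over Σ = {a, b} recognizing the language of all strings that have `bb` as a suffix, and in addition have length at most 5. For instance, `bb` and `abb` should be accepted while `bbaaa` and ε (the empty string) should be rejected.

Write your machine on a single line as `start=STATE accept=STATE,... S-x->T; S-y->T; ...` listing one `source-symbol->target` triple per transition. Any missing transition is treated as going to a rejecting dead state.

start=S0; accept=S5,S8,S11,S12; S0-a->S1; S0-b->S2; S1-a->S3; S1-b->S4; S2-a->S3; S2-b->S5; S3-a->S6; S3-b->S7; S4-a->S6; S4-b->S8; S5-a->S6; S5-b->S8; S6-a->S9; S6-b->S10; S7-a->S9; S7-b->S11; S8-a->S9; S8-b->S11; S9-a->S9; S9-b->S9; S10-a->S9; S10-b->S12; S11-a->S9; S11-b->S12; S12-a->S9; S12-b->S9

Build one automaton per condition and run them in lockstep. The first has 3 states tracking how much of the suffix `bb` has currently been matched; the second has 7 states tracking the input length, saturating at 6. A product state is a pair (one from each), accepting exactly when both do. Equivalent product states are then merged.
13 states suffice.
          a    b  
>  S0     S1   S2 
   S1     S3   S4 
   S2     S3   S5 
   S3     S6   S7 
   S4     S6   S8 
 * S5     S6   S8 
   S6     S9  S10 
   S7     S9  S11 
 * S8     S9  S11 
   S9     S9   S9 
   S10    S9  S12 
 * S11    S9  S12 
 * S12    S9   S9 
(> = start, * = accepting)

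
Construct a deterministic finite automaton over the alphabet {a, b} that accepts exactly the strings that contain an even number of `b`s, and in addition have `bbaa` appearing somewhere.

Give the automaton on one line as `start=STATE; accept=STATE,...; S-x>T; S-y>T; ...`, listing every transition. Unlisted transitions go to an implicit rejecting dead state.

start=S0; accept=S7; S0-a>S0; S0-b>S1; S1-a>S2; S1-b>S3; S2-a>S2; S2-b>S4; S3-a>S5; S3-b>S6; S4-a>S0; S4-b>S6; S5-a>S7; S5-b>S1; S6-a>S8; S6-b>S3; S7-a>S7; S7-b>S9; S8-a>S9; S8-b>S4; S9-a>S9; S9-b>S7

Run two small machines in parallel and take their product. The first has 2 states tracking the count of `b`s modulo 2; the second has 5 states tracking whether and how much of `bbaa` has been seen. A product state is a pair (one from each), accepting exactly when both do.
        a   b  
>  S0   S0  S1 
   S1   S2  S3 
   S2   S2  S4 
   S3   S5  S6 
   S4   S0  S6 
   S5   S7  S1 
   S6   S8  S3 
 * S7   S7  S9 
   S8   S9  S4 
   S9   S9  S7 
(> = start, * = accepting)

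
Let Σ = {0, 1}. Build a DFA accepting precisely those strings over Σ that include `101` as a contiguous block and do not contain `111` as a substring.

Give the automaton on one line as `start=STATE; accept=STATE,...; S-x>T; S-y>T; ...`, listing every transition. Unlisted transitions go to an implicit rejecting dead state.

Handle the two conditions separately and then intersect. One (4 states) tracks whether and how much of `101` has been seen; the other (4 states) tracks partial matches of the forbidden pattern `111`. Each combined state is a pair, one component from each; accept when both components accept. After merging equivalent states the machine shrinks.
       0  1 
>  A   A  B 
   B   C  D 
   C   A  E 
   D   C  F 
 * E   G  H 
   F   F  F 
 * G   G  E 
 * H   G  F 
(> = start, * = accepting)

start=A; accept=E,G,H; A-0>A; A-1>B; B-0>C; B-1>D; C-0>A; C-1>E; D-0>C; D-1>F; E-0>G; E-1>H; F-0>F; F-1>F; G-0>G; G-1>E; H-0>G; H-1>F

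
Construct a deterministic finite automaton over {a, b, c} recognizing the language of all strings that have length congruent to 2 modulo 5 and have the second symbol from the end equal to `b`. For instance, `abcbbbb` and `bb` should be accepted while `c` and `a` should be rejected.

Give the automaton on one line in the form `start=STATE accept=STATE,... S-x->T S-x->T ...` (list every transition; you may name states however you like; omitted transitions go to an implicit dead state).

start=s0 accept=s4 s0-a->s1 s0-b->s2 s0-c->s1 s1-a->s3 s1-b->s3 s1-c->s3 s2-a->s4 s2-b->s4 s2-c->s4 s3-a->s5 s3-b->s5 s3-c->s5 s4-a->s5 s4-b->s5 s4-c->s5 s5-a->s6 s5-b->s6 s5-c->s6 s6-a->s0 s6-b->s0 s6-c->s0

Build one automaton per condition and run them in lockstep. One (5 states) tracks the input length modulo 5; the other (13 states) tracks the last 2 symbols read. Each combined state is a pair, one component from each; accept when both components accept. After merging equivalent states the machine shrinks.
        a   b   c  
>  s0   s1  s2  s1 
   s1   s3  s3  s3 
   s2   s4  s4  s4 
   s3   s5  s5  s5 
 * s4   s5  s5  s5 
   s5   s6  s6  s6 
   s6   s0  s0  s0 
(> = start, * = accepting)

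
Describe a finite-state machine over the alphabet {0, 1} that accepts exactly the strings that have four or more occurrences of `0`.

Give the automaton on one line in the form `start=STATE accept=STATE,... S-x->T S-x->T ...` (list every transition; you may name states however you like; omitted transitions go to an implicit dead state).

start=A accept=E,F A-0->B A-1->A B-0->C B-1->B C-0->D C-1->C D-0->E D-1->D E-0->F E-1->E F-0->F F-1->F

Count `0`s, saturating at 5: states A through E mean 0 through 4 `0`s seen; F means more than 4. Each `0` increments (capped at F); other symbols loop. Accept from {E, F}.
A 6-state machine:
       0  1 
>  A   B  A 
   B   C  B 
   C   D  C 
   D   E  D 
 * E   F  E 
 * F   F  F 
(> = start, * = accepting)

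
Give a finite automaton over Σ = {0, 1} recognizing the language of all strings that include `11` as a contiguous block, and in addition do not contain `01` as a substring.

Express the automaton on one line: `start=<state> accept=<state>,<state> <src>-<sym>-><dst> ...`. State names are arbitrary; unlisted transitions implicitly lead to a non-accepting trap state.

start=A accept=E,H A-0->B A-1->C B-0->B B-1->D C-0->B C-1->E D-0->F D-1->G E-0->H E-1->E F-0->F F-1->D G-0->G G-1->G H-0->H H-1->G

Handle the two conditions separately and then intersect. The first has 3 states tracking whether and how much of `11` has been seen; the second has 3 states tracking partial matches of the forbidden pattern `01`. A product state is a pair (one from each), accepting exactly when both do.
       0  1 
>  A   B  C 
   B   B  D 
   C   B  E 
   D   F  G 
 * E   H  E 
   F   F  D 
   G   G  G 
 * H   H  G 
(> = start, * = accepting)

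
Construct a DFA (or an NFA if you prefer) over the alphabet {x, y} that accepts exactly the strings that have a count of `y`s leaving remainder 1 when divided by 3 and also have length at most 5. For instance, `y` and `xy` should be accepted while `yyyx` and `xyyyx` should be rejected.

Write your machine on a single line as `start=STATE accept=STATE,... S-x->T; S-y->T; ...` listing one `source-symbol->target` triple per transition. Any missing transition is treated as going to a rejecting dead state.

Run two small machines in parallel and take their product. The first has 3 states tracking the count of `y`s modulo 3; the second has 7 states tracking the input length, saturating at 6. A product state is a pair (one from each), accepting exactly when both do.
18 states suffice.
          x    y  
>  S0     S1   S2 
   S1     S3   S4 
 * S2     S4   S5 
   S3     S6   S7 
 * S4     S7   S8 
   S5     S8   S6 
   S6     S9  S10 
 * S7    S10  S11 
   S8    S11   S9 
   S9    S12  S13 
 * S10   S13  S14 
   S11   S14  S12 
   S12   S15  S16 
 * S13   S16  S17 
   S14   S17  S15 
   S15   S15  S16 
   S16   S16  S17 
   S17   S17  S15 
(> = start, * = accepting)

start=S0; accept=S2,S4,S7,S10,S13; S0-x->S1; S0-y->S2; S1-x->S3; S1-y->S4; S2-x->S4; S2-y->S5; S3-x->S6; S3-y->S7; S4-x->S7; S4-y->S8; S5-x->S8; S5-y->S6; S6-x->S9; S6-y->S10; S7-x->S10; S7-y->S11; S8-x->S11; S8-y->S9; S9-x->S12; S9-y->S13; S10-x->S13; S10-y->S14; S11-x->S14; S11-y->S12; S12-x->S15; S12-y->S16; S13-x->S16; S13-y->S17; S14-x->S17; S14-y->S15; S15-x->S15; S15-y->S16; S16-x->S16; S16-y->S17; S17-x->S17; S17-y->S15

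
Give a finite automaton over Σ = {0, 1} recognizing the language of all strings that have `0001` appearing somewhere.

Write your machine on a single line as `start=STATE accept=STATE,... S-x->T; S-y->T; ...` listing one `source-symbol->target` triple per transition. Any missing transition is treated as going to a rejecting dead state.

start=S0; accept=S4; S0-0->S1; S0-1->S0; S1-0->S2; S1-1->S0; S2-0->S3; S2-1->S0; S3-0->S3; S3-1->S4; S4-0->S4; S4-1->S4

Track how much of `0001` has been matched so far: state S0 is no progress, S4 is the absorbing accept state reached once `0001` has occurred. Intermediate states record partial matches; on a mismatch, fall back to the longest reusable overlap.
A 5-state machine:
        0   1  
>  S0   S1  S0 
   S1   S2  S0 
   S2   S3  S0 
   S3   S3  S4 
 * S4   S4  S4 
(> = start, * = accepting)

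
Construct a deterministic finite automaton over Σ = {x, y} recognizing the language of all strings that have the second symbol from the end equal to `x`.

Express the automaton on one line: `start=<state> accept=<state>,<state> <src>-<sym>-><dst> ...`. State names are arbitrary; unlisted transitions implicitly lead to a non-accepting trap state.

A DFA must remember the last 2 symbols (since which symbol is second-to-last isn't known until the input ends). Use one state per possible window of the last ≤2 symbols; accept from those whose window starts with `x`.
A 7-state machine:
        x   y  
>  q0   q1  q2 
   q1   q3  q4 
   q2   q5  q6 
 * q3   q3  q4 
 * q4   q5  q6 
   q5   q3  q4 
   q6   q5  q6 
(> = start, * = accepting)

start=q0 accept=q3,q4 q0-x->q1 q0-y->q2 q1-x->q3 q1-y->q4 q2-x->q5 q2-y->q6 q3-x->q3 q3-y->q4 q4-x->q5 q4-y->q6 q5-x->q3 q5-y->q4 q6-x->q5 q6-y->q6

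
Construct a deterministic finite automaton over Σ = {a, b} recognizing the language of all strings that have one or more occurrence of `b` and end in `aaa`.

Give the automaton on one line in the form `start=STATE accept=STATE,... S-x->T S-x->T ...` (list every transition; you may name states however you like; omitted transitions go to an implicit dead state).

Run two small machines in parallel and take their product. One (3 states) tracks the count of `b`s, saturating at 2; the other (4 states) tracks how much of the suffix `aaa` has currently been matched. Each combined state is a pair, one component from each; accept when both components accept. Equivalent product states are then merged.
A 5-state machine:
        a   b  
>  q0   q0  q1 
   q1   q2  q1 
   q2   q3  q1 
   q3   q4  q1 
 * q4   q4  q1 
(> = start, * = accepting)

start=q0 accept=q4 q0-a->q0 q0-b->q1 q1-a->q2 q1-b->q1 q2-a->q3 q2-b->q1 q3-a->q4 q3-b->q1 q4-a->q4 q4-b->q1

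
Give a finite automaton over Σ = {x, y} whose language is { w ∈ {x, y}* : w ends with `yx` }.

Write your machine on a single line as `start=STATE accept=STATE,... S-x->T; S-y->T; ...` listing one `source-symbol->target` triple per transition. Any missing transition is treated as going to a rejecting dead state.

Let each state record the length of the longest suffix of the input read so far that is also a prefix of `yx`. S1 means the last symbol is `y`; S2 means the last 2 symbols are `yx`. Accept only at S2, where the string currently ends in `yx`.
3 states suffice.
        x   y  
>  S0   S0  S1 
   S1   S2  S1 
 * S2   S0  S1 
(> = start, * = accepting)

start=S0; accept=S2; S0-x->S0; S0-y->S1; S1-x->S2; S1-y->S1; S2-x->S0; S2-y->S1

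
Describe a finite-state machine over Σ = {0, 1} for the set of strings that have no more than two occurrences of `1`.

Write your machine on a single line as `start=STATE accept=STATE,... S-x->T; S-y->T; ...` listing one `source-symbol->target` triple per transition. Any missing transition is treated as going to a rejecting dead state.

start=q0; accept=q0,q1,q2; q0-0->q0; q0-1->q1; q1-0->q1; q1-1->q2; q2-0->q2; q2-1->q3; q3-0->q3; q3-1->q3

Count `1`s, saturating at 3: states q0 through q2 mean 0 through 2 `1`s seen; q3 means more than 2. Each `1` increments (capped at q3); other symbols loop. Accept from {q0, q1, q2}.
        0   1  
>* q0   q0  q1 
 * q1   q1  q2 
 * q2   q2  q3 
   q3   q3  q3 
(> = start, * = accepting)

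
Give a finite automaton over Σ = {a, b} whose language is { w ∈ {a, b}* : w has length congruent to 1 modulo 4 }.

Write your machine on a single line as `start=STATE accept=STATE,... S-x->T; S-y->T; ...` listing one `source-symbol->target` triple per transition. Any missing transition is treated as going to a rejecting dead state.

start=q0; accept=q1; q0-a->q1; q0-b->q1; q1-a->q2; q1-b->q2; q2-a->q3; q2-b->q3; q3-a->q0; q3-b->q0

Only the length mod 4 matters, so use a 4-cycle: from any state, every input symbol moves to the next state, wrapping q3 back to q0. Mark q1 accepting.
A 4-state machine:
        a   b  
>  q0   q1  q1 
 * q1   q2  q2 
   q2   q3  q3 
   q3   q0  q0 
(> = start, * = accepting)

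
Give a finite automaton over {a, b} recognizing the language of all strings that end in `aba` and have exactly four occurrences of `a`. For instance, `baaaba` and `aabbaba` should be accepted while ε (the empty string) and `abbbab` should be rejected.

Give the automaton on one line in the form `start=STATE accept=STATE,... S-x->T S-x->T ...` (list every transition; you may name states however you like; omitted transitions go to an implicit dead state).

Run two small machines in parallel and take their product. The first has 4 states tracking how much of the suffix `aba` has currently been matched; the second has 6 states tracking the count of `a`s, saturating at 5. A product state is a pair (one from each), accepting exactly when both do. Minimizing collapses redundant product states.
7 states suffice.
        a   b  
>  q0   q1  q0 
   q1   q2  q1 
   q2   q3  q2 
   q3   q4  q5 
   q4   q4  q4 
   q5   q6  q4 
 * q6   q4  q4 
(> = start, * = accepting)

start=q0 accept=q6 q0-a->q1 q0-b->q0 q1-a->q2 q1-b->q1 q2-a->q3 q2-b->q2 q3-a->q4 q3-b->q5 q4-a->q4 q4-b->q4 q5-a->q6 q5-b->q4 q6-a->q4 q6-b->q4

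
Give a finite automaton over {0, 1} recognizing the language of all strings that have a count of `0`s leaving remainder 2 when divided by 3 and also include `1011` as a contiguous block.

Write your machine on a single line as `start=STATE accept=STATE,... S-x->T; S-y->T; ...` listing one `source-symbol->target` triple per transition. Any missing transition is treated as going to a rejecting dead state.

Handle the two conditions separately and then intersect. The first has 3 states tracking the count of `0`s modulo 3; the second has 5 states tracking whether and how much of `1011` has been seen. A product state is a pair (one from each), accepting exactly when both do.
          0    1  
>  S0     S1   S2 
   S1     S3   S4 
   S2     S5   S2 
   S3     S0   S6 
   S4     S7   S4 
   S5     S3   S8 
   S6     S9   S6 
   S7     S0  S10 
   S8     S7  S11 
   S9     S1  S12 
   S10    S9  S13 
   S11   S13  S11 
   S12    S5  S14 
 * S13   S14  S13 
   S14   S11  S14 
(> = start, * = accepting)

start=S0; accept=S13; S0-0->S1; S0-1->S2; S1-0->S3; S1-1->S4; S2-0->S5; S2-1->S2; S3-0->S0; S3-1->S6; S4-0->S7; S4-1->S4; S5-0->S3; S5-1->S8; S6-0->S9; S6-1->S6; S7-0->S0; S7-1->S10; S8-0->S7; S8-1->S11; S9-0->S1; S9-1->S12; S10-0->S9; S10-1->S13; S11-0->S13; S11-1->S11; S12-0->S5; S12-1->S14; S13-0->S14; S13-1->S13; S14-0->S11; S14-1->S14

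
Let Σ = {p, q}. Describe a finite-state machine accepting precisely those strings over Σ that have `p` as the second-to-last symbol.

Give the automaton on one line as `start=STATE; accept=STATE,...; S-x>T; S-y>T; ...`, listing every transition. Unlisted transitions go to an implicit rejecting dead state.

start=A; accept=D,E; A-p>B; A-q>C; B-p>D; B-q>E; C-p>F; C-q>G; D-p>D; D-q>E; E-p>F; E-q>G; F-p>D; F-q>E; G-p>F; G-q>G

A DFA must remember the last 2 symbols (since which symbol is second-to-last isn't known until the input ends). Use one state per possible window of the last ≤2 symbols; accept from those whose window starts with `p`.
With 7 states:
       p  q 
>  A   B  C 
   B   D  E 
   C   F  G 
 * D   D  E 
 * E   F  G 
   F   D  E 
   G   F  G 
(> = start, * = accepting)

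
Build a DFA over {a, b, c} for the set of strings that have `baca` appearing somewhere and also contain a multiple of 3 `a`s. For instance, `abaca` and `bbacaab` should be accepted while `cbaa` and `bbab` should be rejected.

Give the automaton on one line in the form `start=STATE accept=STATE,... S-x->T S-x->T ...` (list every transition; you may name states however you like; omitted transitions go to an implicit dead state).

Run two small machines in parallel and take their product. One (5 states) tracks whether and how much of `baca` has been seen; the other (3 states) tracks the count of `a`s modulo 3. Each combined state is a pair, one component from each; accept when both components accept.
A 15-state machine:
          a    b    c  
>  s0     s1   s2   s0 
   s1     s3   s4   s1 
   s2     s5   s2   s0 
   s3     s0   s6   s3 
   s4     s7   s4   s1 
   s5     s3   s4   s8 
   s6     s9   s6   s3 
   s7     s0   s6  s10 
   s8    s11   s4   s1 
   s9     s1   s2  s12 
   s10   s13   s6   s3 
   s11   s13  s11  s11 
   s12   s14   s2   s0 
 * s13   s14  s13  s13 
   s14   s11  s14  s14 
(> = start, * = accepting)

start=s0 accept=s13 s0-a->s1 s0-b->s2 s0-c->s0 s1-a->s3 s1-b->s4 s1-c->s1 s2-a->s5 s2-b->s2 s2-c->s0 s3-a->s0 s3-b->s6 s3-c->s3 s4-a->s7 s4-b->s4 s4-c->s1 s5-a->s3 s5-b->s4 s5-c->s8 s6-a->s9 s6-b->s6 s6-c->s3 s7-a->s0 s7-b->s6 s7-c->s10 s8-a->s11 s8-b->s4 s8-c->s1 s9-a->s1 s9-b->s2 s9-c->s12 s10-a->s13 s10-b->s6 s10-c->s3 s11-a->s13 s11-b->s11 s11-c->s11 s12-a->s14 s12-b->s2 s12-c->s0 s13-a->s14 s13-b->s13 s13-c->s13 s14-a->s11 s14-b->s14 s14-c->s14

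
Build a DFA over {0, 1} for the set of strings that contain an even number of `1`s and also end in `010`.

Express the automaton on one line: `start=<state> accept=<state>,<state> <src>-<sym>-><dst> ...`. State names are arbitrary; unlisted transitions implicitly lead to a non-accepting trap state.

Build one automaton per condition and run them in lockstep. The first has 2 states tracking the count of `1`s modulo 2; the second has 4 states tracking how much of the suffix `010` has currently been matched. A product state is a pair (one from each), accepting exactly when both do.
An 8-state machine:
        0   1  
>  q0   q1  q2 
   q1   q1  q3 
   q2   q4  q0 
   q3   q5  q0 
   q4   q4  q6 
   q5   q4  q6 
   q6   q7  q2 
 * q7   q1  q3 
(> = start, * = accepting)

start=q0 accept=q7 q0-0->q1 q0-1->q2 q1-0->q1 q1-1->q3 q2-0->q4 q2-1->q0 q3-0->q5 q3-1->q0 q4-0->q4 q4-1->q6 q5-0->q4 q5-1->q6 q6-0->q7 q6-1->q2 q7-0->q1 q7-1->q3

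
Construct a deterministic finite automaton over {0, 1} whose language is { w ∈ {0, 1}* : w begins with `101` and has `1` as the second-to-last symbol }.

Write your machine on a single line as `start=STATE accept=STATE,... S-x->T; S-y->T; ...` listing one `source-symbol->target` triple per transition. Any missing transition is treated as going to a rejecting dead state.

Handle the two conditions separately and then intersect. The first has 5 states tracking whether the input so far still matches the prefix `101`; the second has 7 states tracking the last 2 symbols read. A product state is a pair (one from each), accepting exactly when both do.
12 states suffice.
          0    1  
>  q0     q1   q2 
   q1     q3   q4 
   q2     q5   q6 
   q3     q3   q4 
   q4     q7   q6 
   q5     q3   q8 
   q6     q7   q6 
   q7     q3   q4 
   q8     q9  q10 
 * q9    q11   q8 
 * q10    q9  q10 
   q11   q11   q8 
(> = start, * = accepting)

start=q0; accept=q9,q10; q0-0->q1; q0-1->q2; q1-0->q3; q1-1->q4; q2-0->q5; q2-1->q6; q3-0->q3; q3-1->q4; q4-0->q7; q4-1->q6; q5-0->q3; q5-1->q8; q6-0->q7; q6-1->q6; q7-0->q3; q7-1->q4; q8-0->q9; q8-1->q10; q9-0->q11; q9-1->q8; q10-0->q9; q10-1->q10; q11-0->q11; q11-1->q8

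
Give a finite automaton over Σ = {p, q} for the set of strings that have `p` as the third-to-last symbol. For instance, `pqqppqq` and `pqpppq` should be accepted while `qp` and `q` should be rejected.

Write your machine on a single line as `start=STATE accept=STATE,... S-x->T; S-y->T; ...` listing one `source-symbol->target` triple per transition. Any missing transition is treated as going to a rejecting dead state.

Because acceptance depends on a position counted from the end, the machine has to buffer the most recent 3 symbols. Make each state the string of the last up-to-3 symbols read; on input `x` shift the window left and append `x`. Accept when the buffered window has length 3 and begins with `p`.
          p    q  
>  s0     s1   s2 
   s1     s3   s4 
   s2     s5   s6 
   s3     s7   s8 
   s4     s9  s10 
   s5    s11  s12 
   s6    s13  s14 
 * s7     s7   s8 
 * s8     s9  s10 
 * s9    s11  s12 
 * s10   s13  s14 
   s11    s7   s8 
   s12    s9  s10 
   s13   s11  s12 
   s14   s13  s14 
(> = start, * = accepting)

start=s0; accept=s7,s8,s9,s10; s0-p->s1; s0-q->s2; s1-p->s3; s1-q->s4; s2-p->s5; s2-q->s6; s3-p->s7; s3-q->s8; s4-p->s9; s4-q->s10; s5-p->s11; s5-q->s12; s6-p->s13; s6-q->s14; s7-p->s7; s7-q->s8; s8-p->s9; s8-q->s10; s9-p->s11; s9-q->s12; s10-p->s13; s10-q->s14; s11-p->s7; s11-q->s8; s12-p->s9; s12-q->s10; s13-p->s11; s13-q->s12; s14-p->s13; s14-q->s14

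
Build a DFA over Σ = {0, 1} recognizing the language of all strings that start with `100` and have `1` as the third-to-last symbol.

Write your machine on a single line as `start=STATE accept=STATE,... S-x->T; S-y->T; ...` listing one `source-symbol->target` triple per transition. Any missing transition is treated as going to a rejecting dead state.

Run two small machines in parallel and take their product. The first has 5 states tracking whether the input so far still matches the prefix `100`; the second has 15 states tracking the last 3 symbols read. A product state is a pair (one from each), accepting exactly when both do. Equivalent product states are then merged.
With 12 states:
       0  1 
>  A   B  C 
   B   B  B 
   C   D  B 
   D   E  B 
 * E   F  G 
   F   F  G 
   G   H  I 
   H   E  J 
   I   K  L 
 * J   H  I 
 * K   E  J 
 * L   K  L 
(> = start, * = accepting)

start=A; accept=E,J,K,L; A-0->B; A-1->C; B-0->B; B-1->B; C-0->D; C-1->B; D-0->E; D-1->B; E-0->F; E-1->G; F-0->F; F-1->G; G-0->H; G-1->I; H-0->E; H-1->J; I-0->K; I-1->L; J-0->H; J-1->I; K-0->E; K-1->J; L-0->K; L-1->L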